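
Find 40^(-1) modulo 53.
4

Using Extended Euclidean Algorithm:
gcd(40, 53) = 1
Bezout coefficients: 40 × 4 + 53 × -3 = 1
So 40 × 4 ≡ 1 (mod 53)
The inverse is 4 mod 53 = 4
Verification: 40 × 4 = 160 = 3 × 53 + 1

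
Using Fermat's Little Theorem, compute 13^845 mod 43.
By Fermat: 13^{42} ≡ 1 (mod 43). 845 ≡ 5 (mod 42). So 13^{845} ≡ 13^{5} ≡ 31 (mod 43)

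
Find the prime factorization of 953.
953

Divide by primes starting from smallest:
953 ÷ 953 = 1

953 = 953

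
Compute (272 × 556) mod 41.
24

(272 × 556) = 151232
151232 mod 41 = 24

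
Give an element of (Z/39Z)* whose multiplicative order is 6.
4 has order 6 mod 39 since 4^{6} ≡ 1 (mod 39) and no smaller power works.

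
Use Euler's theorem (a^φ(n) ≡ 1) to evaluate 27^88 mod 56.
By Euler: 27^{24} ≡ 1 (mod 56) since gcd(27, 56) = 1. 88 = 3×24 + 16. So 27^{88} ≡ 27^{16} ≡ 1 (mod 56)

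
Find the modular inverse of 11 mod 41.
11^(-1) ≡ 15 (mod 41). Verification: 11 × 15 = 165 ≡ 1 (mod 41)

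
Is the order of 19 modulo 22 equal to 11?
No, the actual order is 10, not 11.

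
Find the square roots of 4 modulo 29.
The square roots of 4 mod 29 are 27 and 2. Verify: 27² = 729 ≡ 4 (mod 29)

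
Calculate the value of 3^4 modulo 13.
4 = 4 (binary 100). Repeated squaring mod 13: 3^1 ≡ 3; 3^2 ≡ 3² = 9 ≡ 9; 3^4 ≡ 9² = 81 ≡ 3. So 3^4 ≡ 3 (mod 13).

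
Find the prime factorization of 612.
2^2 × 3^2 × 17

Divide by primes starting from smallest:
612 ÷ 2 = 306
306 ÷ 2 = 153
153 ÷ 3 = 51
51 ÷ 3 = 17
17 ÷ 17 = 1

612 = 2^2 × 3^2 × 17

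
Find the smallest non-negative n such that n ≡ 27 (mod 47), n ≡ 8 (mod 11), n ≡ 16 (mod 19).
7312

Using the Chinese Remainder Theorem:
M = product of moduli = 9823
For equation 1: M_1 = 209, 209 ≡ 21 (mod 47), inverse of 209 mod 47 is 9 (check: 21 × 9 = 189 ≡ 1 (mod 47))
For equation 2: M_2 = 893, 893 ≡ 2 (mod 11), inverse of 893 mod 11 is 6 (check: 2 × 6 = 12 ≡ 1 (mod 11))
For equation 3: M_3 = 517, 517 ≡ 4 (mod 19), inverse of 517 mod 19 is 5 (check: 4 × 5 = 20 ≡ 1 (mod 19))
Combine: n ≡ Σ r_i×M_i×(M_i⁻¹ mod m_i) = 27×209×9 + 8×893×6 + 16×517×5 = 50787 + 42864 + 41360 = 135011
135011 mod 9823 = 7312
n ≡ 7312 (mod 9823)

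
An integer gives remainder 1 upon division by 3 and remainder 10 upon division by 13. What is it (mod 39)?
M = 3 × 13 = 39. M₁ = 13, y₁ ≡ 1 (mod 3). M₂ = 3, y₂ ≡ 9 (mod 13). r = 1×13×1 + 10×3×9 ≡ 10 (mod 39). The smallest positive such number is 10.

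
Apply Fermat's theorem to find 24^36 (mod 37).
By Fermat's Little Theorem, 24^{36} ≡ 1 (mod 37) since 37 is prime and gcd(24, 37) = 1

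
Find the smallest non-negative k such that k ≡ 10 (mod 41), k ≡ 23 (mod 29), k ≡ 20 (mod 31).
29284

Using the Chinese Remainder Theorem:
M = product of moduli = 36859
For equation 1: M_1 = 899, 899 ≡ 38 (mod 41), inverse of 899 mod 41 is 27 (check: 38 × 27 = 1026 ≡ 1 (mod 41))
For equation 2: M_2 = 1271, 1271 ≡ 24 (mod 29), inverse of 1271 mod 29 is 23 (check: 24 × 23 = 552 ≡ 1 (mod 29))
For equation 3: M_3 = 1189, 1189 ≡ 11 (mod 31), inverse of 1189 mod 31 is 17 (check: 11 × 17 = 187 ≡ 1 (mod 31))
Combine: k ≡ Σ r_i×M_i×(M_i⁻¹ mod m_i) = 10×899×27 + 23×1271×23 + 20×1189×17 = 242730 + 672359 + 404260 = 1319349
1319349 mod 36859 = 29284
k ≡ 29284 (mod 36859)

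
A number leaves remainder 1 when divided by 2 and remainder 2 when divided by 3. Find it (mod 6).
M = 2 × 3 = 6. M₁ = 3, y₁ ≡ 1 (mod 2). M₂ = 2, y₂ ≡ 2 (mod 3). z = 1×3×1 + 2×2×2 ≡ 5 (mod 6)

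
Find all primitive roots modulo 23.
Primitive roots mod 23: {5, 7, 10, 11, 14, 15, 17, 19, 20, 21}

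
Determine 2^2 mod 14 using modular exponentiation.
2 = 2 (binary 10). Repeated squaring mod 14: 2^1 ≡ 2; 2^2 ≡ 2² = 4 ≡ 4. So 2^2 ≡ 4 (mod 14).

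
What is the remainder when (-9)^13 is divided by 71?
Using repeated squaring. (-9) ≡ 62 (mod 71). 13 = 8 + 4 + 1 (binary 1101). Repeated squaring mod 71: 62^1 ≡ 62; 62^2 ≡ 62² = 3844 ≡ 10; 62^4 ≡ 10² = 100 ≡ 29; 62^8 ≡ 29² = 841 ≡ 60. Multiply: (-9)^13 ≡ 62^8 × 62^4 × 62^1 ≡ 60 × 29 × 62 (mod 71): 60 × 29 = 1740 ≡ 36; 36 × 62 = 2232 ≡ 31. So (-9)^13 ≡ 31 (mod 71).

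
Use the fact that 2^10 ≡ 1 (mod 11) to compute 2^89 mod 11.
By Fermat: 2^{10} ≡ 1 (mod 11). 89 = 8×10 + 9. So 2^{89} ≡ 2^{9} ≡ 6 (mod 11)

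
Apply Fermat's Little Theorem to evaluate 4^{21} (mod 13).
12

By Fermat's Little Theorem, a^(p-1) ≡ 1 (mod p) for prime p and gcd(a, p) = 1
Here p = 13, so 4^12 ≡ 1 (mod 13)
We can reduce the exponent: 21 mod 12 = 9
So 4^21 ≡ 4^9 (mod 13)
Computing: 4^9 mod 13 = 12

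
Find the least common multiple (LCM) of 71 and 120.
8520

First find GCD(71, 120) using the Euclidean algorithm:
71 = 0 × 120 + 71
120 = 1 × 71 + 49
71 = 1 × 49 + 22
49 = 2 × 22 + 5
22 = 4 × 5 + 2
5 = 2 × 2 + 1
2 = 2 × 1 + 0
GCD(71, 120) = 1

LCM formula: LCM(a, b) = (a × b) / GCD(a, b)
LCM(71, 120) = (71 × 120) / 1
LCM(71, 120) = 8520 / 1
LCM(71, 120) = 8520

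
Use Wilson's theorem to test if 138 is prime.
(137)! mod 138 = 0. Since 0 ≢ -1 (mod 138), 138 is not prime.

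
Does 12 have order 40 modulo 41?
p - 1 = 40 has prime divisors 2, 5. Check 12^(40/q) mod 41 for each: 12^(40/2) = 12^20 ≡ 40, 12^(40/5) = 12^8 ≡ 18 (mod 41). None of these is 1, so 12 has order 40 = φ(41), so it is a primitive root mod 41.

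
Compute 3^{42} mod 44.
9

Using successive squaring:
Binary expansion of 42: 101010
Powers of 3 mod 44 (each is the square of the previous):
  3^1 ≡ 3 (mod 44)
  3^2 ≡ 3² = 9 ≡ 9 (mod 44)
  3^4 ≡ 9² = 81 ≡ 37 (mod 44)
  3^8 ≡ 37² = 1369 ≡ 5 (mod 44)
  3^16 ≡ 5² = 25 ≡ 25 (mod 44)
  3^32 ≡ 25² = 625 ≡ 9 (mod 44)
42 = 32 + 8 + 2, so 3^42 = 3^32 × 3^8 × 3^2 ≡ 9 × 5 × 9 (mod 44)
Multiplying step by step:
  9 × 5 = 45 ≡ 1 (mod 44)
  1 × 9 = 9 ≡ 9 (mod 44)
Result: 3^42 ≡ 9 (mod 44)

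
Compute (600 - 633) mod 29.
25

(600 - 633) = -33
-33 mod 29 = 25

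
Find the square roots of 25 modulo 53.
The square roots of 25 mod 53 are 5 and 48. Verify: 5² = 25 ≡ 25 (mod 53)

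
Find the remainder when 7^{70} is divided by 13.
By Fermat: 7^{12} ≡ 1 (mod 13). 70 = 5×12 + 10. So 7^{70} ≡ 7^{10} ≡ 4 (mod 13)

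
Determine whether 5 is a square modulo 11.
By Euler's criterion: 5^{5} ≡ 1 (mod 11). Since this equals 1, 5 is a QR.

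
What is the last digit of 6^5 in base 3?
6 ≡ 0 (mod 3). 5 = 4 + 1 (binary 101). Repeated squaring mod 3: 0^1 ≡ 0; 0^2 ≡ 0² = 0 ≡ 0; 0^4 ≡ 0² = 0 ≡ 0. Multiply: 6^5 ≡ 0^4 × 0^1 ≡ 0 × 0 (mod 3): 0 × 0 = 0 ≡ 0. So 6^5 ≡ 0 (mod 3).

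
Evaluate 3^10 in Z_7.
10 = 8 + 2 (binary 1010). Repeated squaring mod 7: 3^1 ≡ 3; 3^2 ≡ 3² = 9 ≡ 2; 3^4 ≡ 2² = 4 ≡ 4; 3^8 ≡ 4² = 16 ≡ 2. Multiply: 3^10 = 3^8 × 3^2 ≡ 2 × 2 (mod 7): 2 × 2 = 4 ≡ 4. So 3^10 ≡ 4 (mod 7).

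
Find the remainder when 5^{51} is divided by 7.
By Fermat: 5^{6} ≡ 1 (mod 7). 51 = 8×6 + 3. So 5^{51} ≡ 5^{3} ≡ 6 (mod 7)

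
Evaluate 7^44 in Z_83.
Using repeated squaring. 44 = 32 + 8 + 4 (binary 101100). Repeated squaring mod 83: 7^1 ≡ 7; 7^2 ≡ 7² = 49 ≡ 49; 7^4 ≡ 49² = 2401 ≡ 77; 7^8 ≡ 77² = 5929 ≡ 36; 7^16 ≡ 36² = 1296 ≡ 51; 7^32 ≡ 51² = 2601 ≡ 28. Multiply: 7^44 = 7^32 × 7^8 × 7^4 ≡ 28 × 36 × 77 (mod 83): 28 × 36 = 1008 ≡ 12; 12 × 77 = 924 ≡ 11. So 7^44 ≡ 11 (mod 83).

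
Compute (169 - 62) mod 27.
26

(169 - 62) = 107
107 mod 27 = 26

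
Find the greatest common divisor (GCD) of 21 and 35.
7

Using the Euclidean algorithm:
21 = 0 × 35 + 21
35 = 1 × 21 + 14
21 = 1 × 14 + 7
14 = 2 × 7 + 0

GCD(21, 35) = 7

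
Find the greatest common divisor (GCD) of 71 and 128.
1

Using the Euclidean algorithm:
71 = 0 × 128 + 71
128 = 1 × 71 + 57
71 = 1 × 57 + 14
57 = 4 × 14 + 1
14 = 14 × 1 + 0

GCD(71, 128) = 1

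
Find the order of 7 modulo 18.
Powers of 7 mod 18: 7^1≡7, 7^2≡13, 7^3≡1. Order = 3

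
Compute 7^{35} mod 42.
7

Using successive squaring:
Binary expansion of 35: 100011
Powers of 7 mod 42 (each is the square of the previous):
  7^1 ≡ 7 (mod 42)
  7^2 ≡ 7² = 49 ≡ 7 (mod 42)
  7^4 ≡ 7² = 49 ≡ 7 (mod 42)
  7^8 ≡ 7² = 49 ≡ 7 (mod 42)
  7^16 ≡ 7² = 49 ≡ 7 (mod 42)
  7^32 ≡ 7² = 49 ≡ 7 (mod 42)
35 = 32 + 2 + 1, so 7^35 = 7^32 × 7^2 × 7^1 ≡ 7 × 7 × 7 (mod 42)
Multiplying step by step:
  7 × 7 = 49 ≡ 7 (mod 42)
  7 × 7 = 49 ≡ 7 (mod 42)
Result: 7^35 ≡ 7 (mod 42)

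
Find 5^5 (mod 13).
5 = 4 + 1 (binary 101). Repeated squaring mod 13: 5^1 ≡ 5; 5^2 ≡ 5² = 25 ≡ 12; 5^4 ≡ 12² = 144 ≡ 1. Multiply: 5^5 = 5^4 × 5^1 ≡ 1 × 5 (mod 13): 1 × 5 = 5 ≡ 5. So 5^5 ≡ 5 (mod 13).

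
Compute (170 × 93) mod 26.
2

(170 × 93) = 15810
15810 mod 26 = 2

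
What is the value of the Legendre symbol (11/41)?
(11/41) = 11^{20} mod 41 = -1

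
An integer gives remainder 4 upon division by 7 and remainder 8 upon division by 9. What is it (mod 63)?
M = 7 × 9 = 63. M₁ = 9, y₁ ≡ 4 (mod 7). M₂ = 7, y₂ ≡ 4 (mod 9). t = 4×9×4 + 8×7×4 ≡ 53 (mod 63). The smallest positive such number is 53.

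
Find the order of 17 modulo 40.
Powers of 17 mod 40: 17^1≡17, 17^2≡9, 17^3≡33, 17^4≡1. Order = 4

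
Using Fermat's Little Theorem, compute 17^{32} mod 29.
1

By Fermat's Little Theorem, a^(p-1) ≡ 1 (mod p) for prime p and gcd(a, p) = 1
Here p = 29, so 17^28 ≡ 1 (mod 29)
We can reduce the exponent: 32 mod 28 = 4
So 17^32 ≡ 17^4 (mod 29)
Computing: 17^4 mod 29 = 1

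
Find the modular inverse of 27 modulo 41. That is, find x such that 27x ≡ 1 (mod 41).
38

Using Extended Euclidean Algorithm:
gcd(27, 41) = 1
Bezout coefficients: 27 × -3 + 41 × 2 = 1
So 27 × -3 ≡ 1 (mod 41)
The inverse is -3 mod 41 = 38
Verification: 27 × 38 = 1026 = 25 × 41 + 1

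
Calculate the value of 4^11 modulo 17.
Using repeated squaring. 11 = 8 + 2 + 1 (binary 1011). Repeated squaring mod 17: 4^1 ≡ 4; 4^2 ≡ 4² = 16 ≡ 16; 4^4 ≡ 16² = 256 ≡ 1; 4^8 ≡ 1² = 1 ≡ 1. Multiply: 4^11 = 4^8 × 4^2 × 4^1 ≡ 1 × 16 × 4 (mod 17): 1 × 16 = 16 ≡ 16; 16 × 4 = 64 ≡ 13. So 4^11 ≡ 13 (mod 17).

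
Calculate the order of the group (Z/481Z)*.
432

Prime factorization: 481 = 13 × 37
Using the formula φ(n) = n × Π(1 - 1/p) for each prime factor p:
φ(481) = 481 × (1 - 1/13) × (1 - 1/37)
φ(481) = 432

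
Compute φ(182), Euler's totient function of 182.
72

Prime factorization: 182 = 2 × 7 × 13
Using the formula φ(n) = n × Π(1 - 1/p) for each prime factor p:
φ(182) = 182 × (1 - 1/2) × (1 - 1/7) × (1 - 1/13)
φ(182) = 72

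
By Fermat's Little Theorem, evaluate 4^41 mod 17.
By Fermat: 4^{16} ≡ 1 (mod 17). 41 = 2×16 + 9. So 4^{41} ≡ 4^{9} ≡ 4 (mod 17)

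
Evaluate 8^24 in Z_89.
Using repeated squaring. 24 = 16 + 8 (binary 11000). Repeated squaring mod 89: 8^1 ≡ 8; 8^2 ≡ 8² = 64 ≡ 64; 8^4 ≡ 64² = 4096 ≡ 2; 8^8 ≡ 2² = 4 ≡ 4; 8^16 ≡ 4² = 16 ≡ 16. Multiply: 8^24 = 8^16 × 8^8 ≡ 16 × 4 (mod 89): 16 × 4 = 64 ≡ 64. So 8^24 ≡ 64 (mod 89).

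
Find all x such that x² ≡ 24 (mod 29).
The square roots of 24 mod 29 are 16 and 13. Verify: 16² = 256 ≡ 24 (mod 29)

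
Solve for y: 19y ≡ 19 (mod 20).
1

Since gcd(19, 20) = 1 divides 19, a solution exists.
Multiply both sides by the inverse of 19 mod 20:
  19^(-1) mod 20 = 19
  x ≡ 19 × 19 ≡ 361 ≡ 1 (mod 20)
Verification: 19 × 1 = 19 = 0 × 20 + 19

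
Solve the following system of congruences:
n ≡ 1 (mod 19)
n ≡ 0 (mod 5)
20

Using the Chinese Remainder Theorem:
M = product of moduli = 95
For equation 1: M_1 = 5, 5 ≡ 5 (mod 19), inverse of 5 mod 19 is 4 (check: 5 × 4 = 20 ≡ 1 (mod 19))
For equation 2: M_2 = 19, 19 ≡ 4 (mod 5), inverse of 19 mod 5 is 4 (check: 4 × 4 = 16 ≡ 1 (mod 5))
Combine: n ≡ Σ r_i×M_i×(M_i⁻¹ mod m_i) = 1×5×4 + 0×19×4 = 20 + 0 = 20
20 mod 95 = 20
n ≡ 20 (mod 95)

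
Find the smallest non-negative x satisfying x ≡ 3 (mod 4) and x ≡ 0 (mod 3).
M = 4 × 3 = 12. M₁ = 3, y₁ ≡ 3 (mod 4). M₂ = 4, y₂ ≡ 1 (mod 3). x = 3×3×3 + 0×4×1 ≡ 3 (mod 12)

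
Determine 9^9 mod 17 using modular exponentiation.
9 = 8 + 1 (binary 1001). Repeated squaring mod 17: 9^1 ≡ 9; 9^2 ≡ 9² = 81 ≡ 13; 9^4 ≡ 13² = 169 ≡ 16; 9^8 ≡ 16² = 256 ≡ 1. Multiply: 9^9 = 9^8 × 9^1 ≡ 1 × 9 (mod 17): 1 × 9 = 9 ≡ 9. So 9^9 ≡ 9 (mod 17).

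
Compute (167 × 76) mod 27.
2

(167 × 76) = 12692
12692 mod 27 = 2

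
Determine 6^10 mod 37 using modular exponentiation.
10 = 8 + 2 (binary 1010). Repeated squaring mod 37: 6^1 ≡ 6; 6^2 ≡ 6² = 36 ≡ 36; 6^4 ≡ 36² = 1296 ≡ 1; 6^8 ≡ 1² = 1 ≡ 1. Multiply: 6^10 = 6^8 × 6^2 ≡ 1 × 36 (mod 37): 1 × 36 = 36 ≡ 36. So 6^10 ≡ 36 (mod 37).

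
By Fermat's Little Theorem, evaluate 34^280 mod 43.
By Fermat: 34^{42} ≡ 1 (mod 43). 280 = 6×42 + 28. So 34^{280} ≡ 34^{28} ≡ 36 (mod 43)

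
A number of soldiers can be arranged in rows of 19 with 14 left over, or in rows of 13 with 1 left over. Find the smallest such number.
M = 19 × 13 = 247. M₁ = 13, y₁ ≡ 3 (mod 19). M₂ = 19, y₂ ≡ 11 (mod 13). z = 14×13×3 + 1×19×11 ≡ 14 (mod 247). The smallest positive such number is 14.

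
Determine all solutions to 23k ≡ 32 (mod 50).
34

Since gcd(23, 50) = 1 divides 32, a solution exists.
Multiply both sides by the inverse of 23 mod 50:
  23^(-1) mod 50 = 37
  x ≡ 37 × 32 ≡ 1184 ≡ 34 (mod 50)
Verification: 23 × 34 = 782 = 15 × 50 + 32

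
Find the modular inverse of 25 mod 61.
25^(-1) ≡ 22 (mod 61). Verification: 25 × 22 = 550 ≡ 1 (mod 61)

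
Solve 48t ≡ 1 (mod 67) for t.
7

Using Extended Euclidean Algorithm:
gcd(48, 67) = 1
Bezout coefficients: 48 × 7 + 67 × -5 = 1
So 48 × 7 ≡ 1 (mod 67)
The inverse is 7 mod 67 = 7
Verification: 48 × 7 = 336 = 5 × 67 + 1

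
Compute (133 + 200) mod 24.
21

(133 + 200) = 333
333 mod 24 = 21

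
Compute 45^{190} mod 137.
135

Using successive squaring:
Binary expansion of 190: 10111110
Powers of 45 mod 137 (each is the square of the previous):
  45^1 ≡ 45 (mod 137)
  45^2 ≡ 45² = 2025 ≡ 107 (mod 137)
  45^4 ≡ 107² = 11449 ≡ 78 (mod 137)
  45^8 ≡ 78² = 6084 ≡ 56 (mod 137)
  45^16 ≡ 56² = 3136 ≡ 122 (mod 137)
  45^32 ≡ 122² = 14884 ≡ 88 (mod 137)
  45^64 ≡ 88² = 7744 ≡ 72 (mod 137)
  45^128 ≡ 72² = 5184 ≡ 115 (mod 137)
190 = 128 + 32 + 16 + 8 + 4 + 2, so 45^190 = 45^128 × 45^32 × 45^16 × 45^8 × 45^4 × 45^2 ≡ 115 × 88 × 122 × 56 × 78 × 107 (mod 137)
Multiplying step by step:
  115 × 88 = 10120 ≡ 119 (mod 137)
  119 × 122 = 14518 ≡ 133 (mod 137)
  133 × 56 = 7448 ≡ 50 (mod 137)
  50 × 78 = 3900 ≡ 64 (mod 137)
  64 × 107 = 6848 ≡ 135 (mod 137)
Result: 45^190 ≡ 135 (mod 137)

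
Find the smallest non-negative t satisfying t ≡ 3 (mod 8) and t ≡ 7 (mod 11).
M = 8 × 11 = 88. M₁ = 11, y₁ ≡ 3 (mod 8). M₂ = 8, y₂ ≡ 7 (mod 11). t = 3×11×3 + 7×8×7 ≡ 51 (mod 88)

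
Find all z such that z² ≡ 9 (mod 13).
The square roots of 9 mod 13 are 3 and 10. Verify: 3² = 9 ≡ 9 (mod 13)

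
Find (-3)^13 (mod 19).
Using repeated squaring. (-3) ≡ 16 (mod 19). 13 = 8 + 4 + 1 (binary 1101). Repeated squaring mod 19: 16^1 ≡ 16; 16^2 ≡ 16² = 256 ≡ 9; 16^4 ≡ 9² = 81 ≡ 5; 16^8 ≡ 5² = 25 ≡ 6. Multiply: (-3)^13 ≡ 16^8 × 16^4 × 16^1 ≡ 6 × 5 × 16 (mod 19): 6 × 5 = 30 ≡ 11; 11 × 16 = 176 ≡ 5. So (-3)^13 ≡ 5 (mod 19).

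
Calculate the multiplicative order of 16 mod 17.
Powers of 16 mod 17: 16^1≡16, 16^2≡1. Order = 2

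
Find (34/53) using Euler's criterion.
(34/53) = 34^{26} mod 53 = -1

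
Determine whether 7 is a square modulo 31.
By Euler's criterion: 7^{15} ≡ 1 (mod 31). Since this equals 1, 7 is a QR.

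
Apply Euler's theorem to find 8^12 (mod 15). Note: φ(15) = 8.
By Euler: 8^{8} ≡ 1 (mod 15) since gcd(8, 15) = 1. 12 = 1×8 + 4. So 8^{12} ≡ 8^{4} ≡ 1 (mod 15)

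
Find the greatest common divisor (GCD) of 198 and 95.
1

Using the Euclidean algorithm:
198 = 2 × 95 + 8
95 = 11 × 8 + 7
8 = 1 × 7 + 1
7 = 7 × 1 + 0

GCD(198, 95) = 1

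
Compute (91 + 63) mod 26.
24

(91 + 63) = 154
154 mod 26 = 24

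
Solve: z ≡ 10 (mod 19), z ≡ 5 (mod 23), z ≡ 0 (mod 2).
M = 19 × 23 × 2 = 874. M₁ = 46, y₁ ≡ 12 (mod 19). M₂ = 38, y₂ ≡ 20 (mod 23). M₃ = 437, y₃ ≡ 1 (mod 2). z = 10×46×12 + 5×38×20 + 0×437×1 ≡ 580 (mod 874)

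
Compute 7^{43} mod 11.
2

Using successive squaring:
Binary expansion of 43: 101011
Powers of 7 mod 11 (each is the square of the previous):
  7^1 ≡ 7 (mod 11)
  7^2 ≡ 7² = 49 ≡ 5 (mod 11)
  7^4 ≡ 5² = 25 ≡ 3 (mod 11)
  7^8 ≡ 3² = 9 ≡ 9 (mod 11)
  7^16 ≡ 9² = 81 ≡ 4 (mod 11)
  7^32 ≡ 4² = 16 ≡ 5 (mod 11)
43 = 32 + 8 + 2 + 1, so 7^43 = 7^32 × 7^8 × 7^2 × 7^1 ≡ 5 × 9 × 5 × 7 (mod 11)
Multiplying step by step:
  5 × 9 = 45 ≡ 1 (mod 11)
  1 × 5 = 5 ≡ 5 (mod 11)
  5 × 7 = 35 ≡ 2 (mod 11)
Result: 7^43 ≡ 2 (mod 11)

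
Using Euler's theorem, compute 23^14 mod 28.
By Euler: 23^{12} ≡ 1 (mod 28) since gcd(23, 28) = 1. 14 = 1×12 + 2. So 23^{14} ≡ 23^{2} ≡ 25 (mod 28)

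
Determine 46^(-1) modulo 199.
46^(-1) ≡ 13 (mod 199). Verification: 46 × 13 = 598 ≡ 1 (mod 199)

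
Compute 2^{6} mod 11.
9

Using successive squaring:
Binary expansion of 6: 110
Powers of 2 mod 11 (each is the square of the previous):
  2^1 ≡ 2 (mod 11)
  2^2 ≡ 2² = 4 ≡ 4 (mod 11)
  2^4 ≡ 4² = 16 ≡ 5 (mod 11)
6 = 4 + 2, so 2^6 = 2^4 × 2^2 ≡ 5 × 4 (mod 11)
Multiplying step by step:
  5 × 4 = 20 ≡ 9 (mod 11)
Result: 2^6 ≡ 9 (mod 11)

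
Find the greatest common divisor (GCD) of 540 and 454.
2

Using the Euclidean algorithm:
540 = 1 × 454 + 86
454 = 5 × 86 + 24
86 = 3 × 24 + 14
24 = 1 × 14 + 10
14 = 1 × 10 + 4
10 = 2 × 4 + 2
4 = 2 × 2 + 0

GCD(540, 454) = 2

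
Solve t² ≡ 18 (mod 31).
The square roots of 18 mod 31 are 7 and 24. Verify: 7² = 49 ≡ 18 (mod 31)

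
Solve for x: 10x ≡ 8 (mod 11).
3

Since gcd(10, 11) = 1 divides 8, a solution exists.
Multiply both sides by the inverse of 10 mod 11:
  10^(-1) mod 11 = 10
  x ≡ 10 × 8 ≡ 80 ≡ 3 (mod 11)
Verification: 10 × 3 = 30 = 2 × 11 + 8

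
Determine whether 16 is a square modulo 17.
By Euler's criterion: 16^{8} ≡ 1 (mod 17). Since this equals 1, 16 is a QR.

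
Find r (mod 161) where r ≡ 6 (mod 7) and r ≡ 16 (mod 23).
M = 7 × 23 = 161. M₁ = 23, y₁ ≡ 4 (mod 7). M₂ = 7, y₂ ≡ 10 (mod 23). r = 6×23×4 + 16×7×10 ≡ 62 (mod 161)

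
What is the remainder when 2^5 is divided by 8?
5 = 4 + 1 (binary 101). Repeated squaring mod 8: 2^1 ≡ 2; 2^2 ≡ 2² = 4 ≡ 4; 2^4 ≡ 4² = 16 ≡ 0. Multiply: 2^5 = 2^4 × 2^1 ≡ 0 × 2 (mod 8): 0 × 2 = 0 ≡ 0. So 2^5 ≡ 0 (mod 8).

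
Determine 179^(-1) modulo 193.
179^(-1) ≡ 124 (mod 193). Verification: 179 × 124 = 22196 ≡ 1 (mod 193)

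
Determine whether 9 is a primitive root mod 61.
p - 1 = 60 has prime divisors 2, 3, 5. Check 9^(60/q) mod 61 for each: 9^(60/2) = 9^30 ≡ 1, 9^(60/3) = 9^20 ≡ 1, 9^(60/5) = 9^12 ≡ 20 (mod 61). Since 9^30 ≡ 1 (mod 61), the order of 9 divides 30 (in fact the order is 5) ≠ 60, so it is not a primitive root.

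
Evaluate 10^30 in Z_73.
Using repeated squaring. 30 = 16 + 8 + 4 + 2 (binary 11110). Repeated squaring mod 73: 10^1 ≡ 10; 10^2 ≡ 10² = 100 ≡ 27; 10^4 ≡ 27² = 729 ≡ 72; 10^8 ≡ 72² = 5184 ≡ 1; 10^16 ≡ 1² = 1 ≡ 1. Multiply: 10^30 = 10^16 × 10^8 × 10^4 × 10^2 ≡ 1 × 1 × 72 × 27 (mod 73): 1 × 1 = 1 ≡ 1; 1 × 72 = 72 ≡ 72; 72 × 27 = 1944 ≡ 46. So 10^30 ≡ 46 (mod 73).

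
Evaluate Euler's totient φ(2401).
2058

Prime factorization: 2401 = 7^4
Using the formula φ(n) = n × Π(1 - 1/p) for each prime factor p:
φ(2401) = 2401 × (1 - 1/7)
φ(2401) = 2058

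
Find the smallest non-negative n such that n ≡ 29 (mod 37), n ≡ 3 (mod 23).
325

Using the Chinese Remainder Theorem:
M = product of moduli = 851
For equation 1: M_1 = 23, 23 ≡ 23 (mod 37), inverse of 23 mod 37 is 29 (check: 23 × 29 = 667 ≡ 1 (mod 37))
For equation 2: M_2 = 37, 37 ≡ 14 (mod 23), inverse of 37 mod 23 is 5 (check: 14 × 5 = 70 ≡ 1 (mod 23))
Combine: n ≡ Σ r_i×M_i×(M_i⁻¹ mod m_i) = 29×23×29 + 3×37×5 = 19343 + 555 = 19898
19898 mod 851 = 325
n ≡ 325 (mod 851)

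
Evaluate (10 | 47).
(10/47) = 10^{23} mod 47 = -1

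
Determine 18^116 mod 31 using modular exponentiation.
Using Fermat: 18^{30} ≡ 1 (mod 31). 116 ≡ 26 (mod 30). So 18^{116} ≡ 18^{26} ≡ 28 (mod 31)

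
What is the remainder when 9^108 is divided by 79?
Using Fermat: 9^{78} ≡ 1 (mod 79). 108 ≡ 30 (mod 78). So 9^{108} ≡ 9^{30} ≡ 62 (mod 79)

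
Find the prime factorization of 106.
2 × 53

Divide by primes starting from smallest:
106 ÷ 2 = 53
53 ÷ 53 = 1

106 = 2 × 53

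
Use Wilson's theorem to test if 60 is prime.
(59)! mod 60 = 0. Since 0 ≢ -1 (mod 60), 60 is not prime.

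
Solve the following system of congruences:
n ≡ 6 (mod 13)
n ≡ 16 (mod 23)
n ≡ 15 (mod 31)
8664

Using the Chinese Remainder Theorem:
M = product of moduli = 9269
For equation 1: M_1 = 713, 713 ≡ 11 (mod 13), inverse of 713 mod 13 is 6 (check: 11 × 6 = 66 ≡ 1 (mod 13))
For equation 2: M_2 = 403, 403 ≡ 12 (mod 23), inverse of 403 mod 23 is 2 (check: 12 × 2 = 24 ≡ 1 (mod 23))
For equation 3: M_3 = 299, 299 ≡ 20 (mod 31), inverse of 299 mod 31 is 14 (check: 20 × 14 = 280 ≡ 1 (mod 31))
Combine: n ≡ Σ r_i×M_i×(M_i⁻¹ mod m_i) = 6×713×6 + 16×403×2 + 15×299×14 = 25668 + 12896 + 62790 = 101354
101354 mod 9269 = 8664
n ≡ 8664 (mod 9269)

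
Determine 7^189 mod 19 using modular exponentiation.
Using Fermat: 7^{18} ≡ 1 (mod 19). 189 ≡ 9 (mod 18). So 7^{189} ≡ 7^{9} ≡ 1 (mod 19)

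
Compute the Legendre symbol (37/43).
(37/43) = 37^{21} mod 43 = -1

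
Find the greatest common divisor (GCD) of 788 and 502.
2

Using the Euclidean algorithm:
788 = 1 × 502 + 286
502 = 1 × 286 + 216
286 = 1 × 216 + 70
216 = 3 × 70 + 6
70 = 11 × 6 + 4
6 = 1 × 4 + 2
4 = 2 × 2 + 0

GCD(788, 502) = 2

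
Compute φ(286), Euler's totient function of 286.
120

Prime factorization: 286 = 2 × 11 × 13
Using the formula φ(n) = n × Π(1 - 1/p) for each prime factor p:
φ(286) = 286 × (1 - 1/2) × (1 - 1/11) × (1 - 1/13)
φ(286) = 120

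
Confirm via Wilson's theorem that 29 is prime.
(28)! mod 29 = 28. Since this equals -1 (mod 29), Wilson confirms 29 is prime.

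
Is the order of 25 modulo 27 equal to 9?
Yes, ord_27(25) = 9.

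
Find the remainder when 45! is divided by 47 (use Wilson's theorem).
(46)! = (45)! × (46) ≡ -1 (mod 47). So (45)! ≡ -1 × (46)^(-1) ≡ (-1)×(-1) = 1 (mod 47)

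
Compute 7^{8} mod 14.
7

Using successive squaring:
Binary expansion of 8: 1000
Powers of 7 mod 14 (each is the square of the previous):
  7^1 ≡ 7 (mod 14)
  7^2 ≡ 7² = 49 ≡ 7 (mod 14)
  7^4 ≡ 7² = 49 ≡ 7 (mod 14)
  7^8 ≡ 7² = 49 ≡ 7 (mod 14)
8 is a power of 2, so 7^8 is the last square: ≡ 7 (mod 14)
Result: 7^8 ≡ 7 (mod 14)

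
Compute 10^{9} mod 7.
6

Using successive squaring:
Binary expansion of 9: 1001
Powers of 10 mod 7 (each is the square of the previous):
  10^1 ≡ 3 (mod 7)
  10^2 ≡ 3² = 9 ≡ 2 (mod 7)
  10^4 ≡ 2² = 4 ≡ 4 (mod 7)
  10^8 ≡ 4² = 16 ≡ 2 (mod 7)
9 = 8 + 1, so 10^9 = 10^8 × 10^1 ≡ 2 × 3 (mod 7)
Multiplying step by step:
  2 × 3 = 6 ≡ 6 (mod 7)
Result: 10^9 ≡ 6 (mod 7)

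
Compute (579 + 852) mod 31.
5

(579 + 852) = 1431
1431 mod 31 = 5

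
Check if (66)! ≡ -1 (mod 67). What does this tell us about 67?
(66)! mod 67 = 66. Since this equals -1 (mod 67), Wilson confirms 67 is prime.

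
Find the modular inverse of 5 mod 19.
5^(-1) ≡ 4 (mod 19). Verification: 5 × 4 = 20 ≡ 1 (mod 19)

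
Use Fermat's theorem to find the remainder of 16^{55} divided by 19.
16

By Fermat's Little Theorem, a^(p-1) ≡ 1 (mod p) for prime p and gcd(a, p) = 1
Here p = 19, so 16^18 ≡ 1 (mod 19)
We can reduce the exponent: 55 mod 18 = 1
So 16^55 ≡ 16^1 (mod 19)
Computing: 16^1 mod 19 = 16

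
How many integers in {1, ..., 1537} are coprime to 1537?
1456

Prime factorization: 1537 = 29 × 53
Using the formula φ(n) = n × Π(1 - 1/p) for each prime factor p:
φ(1537) = 1537 × (1 - 1/29) × (1 - 1/53)
φ(1537) = 1456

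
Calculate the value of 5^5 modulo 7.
5 = 4 + 1 (binary 101). Repeated squaring mod 7: 5^1 ≡ 5; 5^2 ≡ 5² = 25 ≡ 4; 5^4 ≡ 4² = 16 ≡ 2. Multiply: 5^5 = 5^4 × 5^1 ≡ 2 × 5 (mod 7): 2 × 5 = 10 ≡ 3. So 5^5 ≡ 3 (mod 7).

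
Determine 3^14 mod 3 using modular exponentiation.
Using repeated squaring. 3 ≡ 0 (mod 3). 14 = 8 + 4 + 2 (binary 1110). Repeated squaring mod 3: 0^1 ≡ 0; 0^2 ≡ 0² = 0 ≡ 0; 0^4 ≡ 0² = 0 ≡ 0; 0^8 ≡ 0² = 0 ≡ 0. Multiply: 3^14 ≡ 0^8 × 0^4 × 0^2 ≡ 0 × 0 × 0 (mod 3): 0 × 0 = 0 ≡ 0; 0 × 0 = 0 ≡ 0. So 3^14 ≡ 0 (mod 3).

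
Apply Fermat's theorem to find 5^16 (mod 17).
By Fermat's Little Theorem, 5^{16} ≡ 1 (mod 17) since 17 is prime and gcd(5, 17) = 1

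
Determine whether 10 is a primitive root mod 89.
p - 1 = 88 has prime divisors 2, 11. Check 10^(88/q) mod 89 for each: 10^(88/2) = 10^44 ≡ 1, 10^(88/11) = 10^8 ≡ 45 (mod 89). Since 10^44 ≡ 1 (mod 89), the order of 10 divides 44 (in fact the order is 44) ≠ 88, so it is not a primitive root.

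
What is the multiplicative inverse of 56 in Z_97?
26

Using Extended Euclidean Algorithm:
gcd(56, 97) = 1
Bezout coefficients: 56 × 26 + 97 × -15 = 1
So 56 × 26 ≡ 1 (mod 97)
The inverse is 26 mod 97 = 26
Verification: 56 × 26 = 1456 = 15 × 97 + 1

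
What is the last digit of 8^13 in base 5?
Using Fermat: 8^{4} ≡ 1 (mod 5). 13 ≡ 1 (mod 4). So 8^{13} ≡ 8^{1} ≡ 3 (mod 5)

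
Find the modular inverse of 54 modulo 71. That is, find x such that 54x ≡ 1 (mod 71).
25

Using Extended Euclidean Algorithm:
gcd(54, 71) = 1
Bezout coefficients: 54 × 25 + 71 × -19 = 1
So 54 × 25 ≡ 1 (mod 71)
The inverse is 25 mod 71 = 25
Verification: 54 × 25 = 1350 = 19 × 71 + 1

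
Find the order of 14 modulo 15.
Powers of 14 mod 15: 14^1≡14, 14^2≡1. Order = 2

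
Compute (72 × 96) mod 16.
0

(72 × 96) = 6912
6912 mod 16 = 0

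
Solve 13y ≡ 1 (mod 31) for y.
12

Using Extended Euclidean Algorithm:
gcd(13, 31) = 1
Bezout coefficients: 13 × 12 + 31 × -5 = 1
So 13 × 12 ≡ 1 (mod 31)
The inverse is 12 mod 31 = 12
Verification: 13 × 12 = 156 = 5 × 31 + 1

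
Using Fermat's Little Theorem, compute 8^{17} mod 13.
8

By Fermat's Little Theorem, a^(p-1) ≡ 1 (mod p) for prime p and gcd(a, p) = 1
Here p = 13, so 8^12 ≡ 1 (mod 13)
We can reduce the exponent: 17 mod 12 = 5
So 8^17 ≡ 8^5 (mod 13)
Computing: 8^5 mod 13 = 8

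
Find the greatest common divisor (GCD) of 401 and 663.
1

Using the Euclidean algorithm:
401 = 0 × 663 + 401
663 = 1 × 401 + 262
401 = 1 × 262 + 139
262 = 1 × 139 + 123
139 = 1 × 123 + 16
123 = 7 × 16 + 11
16 = 1 × 11 + 5
11 = 2 × 5 + 1
5 = 5 × 1 + 0

GCD(401, 663) = 1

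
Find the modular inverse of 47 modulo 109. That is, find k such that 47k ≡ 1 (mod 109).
58

Using Extended Euclidean Algorithm:
gcd(47, 109) = 1
Bezout coefficients: 47 × -51 + 109 × 22 = 1
So 47 × -51 ≡ 1 (mod 109)
The inverse is -51 mod 109 = 58
Verification: 47 × 58 = 2726 = 25 × 109 + 1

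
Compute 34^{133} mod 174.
28

Using successive squaring:
Binary expansion of 133: 10000101
Powers of 34 mod 174 (each is the square of the previous):
  34^1 ≡ 34 (mod 174)
  34^2 ≡ 34² = 1156 ≡ 112 (mod 174)
  34^4 ≡ 112² = 12544 ≡ 16 (mod 174)
  34^8 ≡ 16² = 256 ≡ 82 (mod 174)
  34^16 ≡ 82² = 6724 ≡ 112 (mod 174)
  34^32 ≡ 112² = 12544 ≡ 16 (mod 174)
  34^64 ≡ 16² = 256 ≡ 82 (mod 174)
  34^128 ≡ 82² = 6724 ≡ 112 (mod 174)
133 = 128 + 4 + 1, so 34^133 = 34^128 × 34^4 × 34^1 ≡ 112 × 16 × 34 (mod 174)
Multiplying step by step:
  112 × 16 = 1792 ≡ 52 (mod 174)
  52 × 34 = 1768 ≡ 28 (mod 174)
Result: 34^133 ≡ 28 (mod 174)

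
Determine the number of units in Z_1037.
960

Prime factorization: 1037 = 17 × 61
Using the formula φ(n) = n × Π(1 - 1/p) for each prime factor p:
φ(1037) = 1037 × (1 - 1/17) × (1 - 1/61)
φ(1037) = 960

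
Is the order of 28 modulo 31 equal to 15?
Yes, ord_31(28) = 15.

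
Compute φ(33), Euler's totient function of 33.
20

Prime factorization: 33 = 3 × 11
Using the formula φ(n) = n × Π(1 - 1/p) for each prime factor p:
φ(33) = 33 × (1 - 1/3) × (1 - 1/11)
φ(33) = 20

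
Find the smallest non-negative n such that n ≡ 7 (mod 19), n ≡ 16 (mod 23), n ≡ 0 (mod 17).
2040

Using the Chinese Remainder Theorem:
M = product of moduli = 7429
For equation 1: M_1 = 391, 391 ≡ 11 (mod 19), inverse of 391 mod 19 is 7 (check: 11 × 7 = 77 ≡ 1 (mod 19))
For equation 2: M_2 = 323, 323 ≡ 1 (mod 23), inverse of 323 mod 23 is 1 (check: 1 × 1 = 1 ≡ 1 (mod 23))
For equation 3: M_3 = 437, 437 ≡ 12 (mod 17), inverse of 437 mod 17 is 10 (check: 12 × 10 = 120 ≡ 1 (mod 17))
Combine: n ≡ Σ r_i×M_i×(M_i⁻¹ mod m_i) = 7×391×7 + 16×323×1 + 0×437×10 = 19159 + 5168 + 0 = 24327
24327 mod 7429 = 2040
n ≡ 2040 (mod 7429)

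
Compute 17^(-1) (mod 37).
17^(-1) ≡ 24 (mod 37). Verification: 17 × 24 = 408 ≡ 1 (mod 37)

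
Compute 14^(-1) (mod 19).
14^(-1) ≡ 15 (mod 19). Verification: 14 × 15 = 210 ≡ 1 (mod 19)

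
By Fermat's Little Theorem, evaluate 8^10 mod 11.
By Fermat's Little Theorem, 8^{10} ≡ 1 (mod 11) since 11 is prime and gcd(8, 11) = 1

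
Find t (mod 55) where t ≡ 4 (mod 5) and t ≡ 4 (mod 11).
M = 5 × 11 = 55. M₁ = 11, y₁ ≡ 1 (mod 5). M₂ = 5, y₂ ≡ 9 (mod 11). t = 4×11×1 + 4×5×9 ≡ 4 (mod 55)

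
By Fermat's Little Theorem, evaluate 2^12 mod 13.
By Fermat's Little Theorem, 2^{12} ≡ 1 (mod 13) since 13 is prime and gcd(2, 13) = 1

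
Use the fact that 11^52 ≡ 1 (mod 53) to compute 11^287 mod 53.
By Fermat: 11^{52} ≡ 1 (mod 53). 287 ≡ 27 (mod 52). So 11^{287} ≡ 11^{27} ≡ 11 (mod 53)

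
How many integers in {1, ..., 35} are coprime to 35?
24

Prime factorization: 35 = 5 × 7
Using the formula φ(n) = n × Π(1 - 1/p) for each prime factor p:
φ(35) = 35 × (1 - 1/5) × (1 - 1/7)
φ(35) = 24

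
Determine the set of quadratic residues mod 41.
QRs mod 41: {1, 2, 4, 5, 8, 9, 10, 16, 18, 20, 21, 23, 25, 31, 32, 33, 36, 37, 39, 40}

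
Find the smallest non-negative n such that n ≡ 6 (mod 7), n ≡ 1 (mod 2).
13

Using the Chinese Remainder Theorem:
M = product of moduli = 14
For equation 1: M_1 = 2, 2 ≡ 2 (mod 7), inverse of 2 mod 7 is 4 (check: 2 × 4 = 8 ≡ 1 (mod 7))
For equation 2: M_2 = 7, 7 ≡ 1 (mod 2), inverse of 7 mod 2 is 1 (check: 1 × 1 = 1 ≡ 1 (mod 2))
Combine: n ≡ Σ r_i×M_i×(M_i⁻¹ mod m_i) = 6×2×4 + 1×7×1 = 48 + 7 = 55
55 mod 14 = 13
n ≡ 13 (mod 14)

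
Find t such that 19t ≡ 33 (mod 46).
9

Since gcd(19, 46) = 1 divides 33, a solution exists.
Multiply both sides by the inverse of 19 mod 46:
  19^(-1) mod 46 = 17
  x ≡ 17 × 33 ≡ 561 ≡ 9 (mod 46)
Verification: 19 × 9 = 171 = 3 × 46 + 33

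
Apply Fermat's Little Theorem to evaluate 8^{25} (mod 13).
8

By Fermat's Little Theorem, a^(p-1) ≡ 1 (mod p) for prime p and gcd(a, p) = 1
Here p = 13, so 8^12 ≡ 1 (mod 13)
We can reduce the exponent: 25 mod 12 = 1
So 8^25 ≡ 8^1 (mod 13)
Computing: 8^1 mod 13 = 8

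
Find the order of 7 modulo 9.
Powers of 7 mod 9: 7^1≡7, 7^2≡4, 7^3≡1. Order = 3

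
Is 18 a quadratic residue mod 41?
By Euler's criterion: 18^{20} ≡ 1 (mod 41). Since this equals 1, 18 is a QR.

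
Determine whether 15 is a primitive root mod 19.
p - 1 = 18 has prime divisors 2, 3. Check 15^(18/q) mod 19 for each: 15^(18/2) = 15^9 ≡ 18, 15^(18/3) = 15^6 ≡ 11 (mod 19). None of these is 1, so 15 has order 18 = φ(19), so it is a primitive root mod 19.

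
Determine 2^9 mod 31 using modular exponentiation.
9 = 8 + 1 (binary 1001). Repeated squaring mod 31: 2^1 ≡ 2; 2^2 ≡ 2² = 4 ≡ 4; 2^4 ≡ 4² = 16 ≡ 16; 2^8 ≡ 16² = 256 ≡ 8. Multiply: 2^9 = 2^8 × 2^1 ≡ 8 × 2 (mod 31): 8 × 2 = 16 ≡ 16. So 2^9 ≡ 16 (mod 31).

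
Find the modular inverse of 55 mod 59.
55^(-1) ≡ 44 (mod 59). Verification: 55 × 44 = 2420 ≡ 1 (mod 59)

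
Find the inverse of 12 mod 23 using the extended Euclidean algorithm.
Extended GCD: 12(2) + 23(-1) = 1. So 12^(-1) ≡ 2 ≡ 2 (mod 23). Verify: 12 × 2 = 24 ≡ 1 (mod 23)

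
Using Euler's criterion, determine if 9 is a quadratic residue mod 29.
By Euler's criterion: 9^{14} ≡ 1 (mod 29). Since this equals 1, 9 is a QR.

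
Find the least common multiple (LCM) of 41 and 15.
615

First find GCD(41, 15) using the Euclidean algorithm:
41 = 2 × 15 + 11
15 = 1 × 11 + 4
11 = 2 × 4 + 3
4 = 1 × 3 + 1
3 = 3 × 1 + 0
GCD(41, 15) = 1

LCM formula: LCM(a, b) = (a × b) / GCD(a, b)
LCM(41, 15) = (41 × 15) / 1
LCM(41, 15) = 615 / 1
LCM(41, 15) = 615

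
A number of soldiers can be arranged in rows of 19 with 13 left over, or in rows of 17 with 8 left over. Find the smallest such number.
M = 19 × 17 = 323. M₁ = 17, y₁ ≡ 9 (mod 19). M₂ = 19, y₂ ≡ 9 (mod 17). z = 13×17×9 + 8×19×9 ≡ 127 (mod 323). The smallest positive such number is 127.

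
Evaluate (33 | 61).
(33/61) = 33^{30} mod 61 = -1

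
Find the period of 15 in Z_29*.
Powers of 15 mod 29: 15^1≡15, 15^2≡22, 15^3≡11, 15^4≡20, 15^5≡10, 15^6≡5, 15^7≡17, 15^8≡23, 15^9≡26, 15^10≡13, 15^11≡21, 15^12≡25, 15^13≡27, 15^14≡28, 15^15≡14, 15^16≡7, 15^17≡18, 15^18≡9, 15^19≡19, 15^20≡24, 15^21≡12, 15^22≡6, 15^23≡3, 15^24≡16, 15^25≡8, 15^26≡4, 15^27≡2, 15^28≡1. Order = 28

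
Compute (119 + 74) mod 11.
6

(119 + 74) = 193
193 mod 11 = 6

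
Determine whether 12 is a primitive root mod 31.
p - 1 = 30 has prime divisors 2, 3, 5. Check 12^(30/q) mod 31 for each: 12^(30/2) = 12^15 ≡ 30, 12^(30/3) = 12^10 ≡ 25, 12^(30/5) = 12^6 ≡ 2 (mod 31). None of these is 1, so 12 has order 30 = φ(31), so it is a primitive root mod 31.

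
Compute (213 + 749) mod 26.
0

(213 + 749) = 962
962 mod 26 = 0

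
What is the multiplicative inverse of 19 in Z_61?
19^(-1) ≡ 45 (mod 61). Verification: 19 × 45 = 855 ≡ 1 (mod 61)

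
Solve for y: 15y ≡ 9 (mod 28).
23

Since gcd(15, 28) = 1 divides 9, a solution exists.
Multiply both sides by the inverse of 15 mod 28:
  15^(-1) mod 28 = 15
  x ≡ 15 × 9 ≡ 135 ≡ 23 (mod 28)
Verification: 15 × 23 = 345 = 12 × 28 + 9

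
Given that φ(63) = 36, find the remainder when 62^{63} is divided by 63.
By Euler: 62^{36} ≡ 1 (mod 63) since gcd(62, 63) = 1. 63 = 1×36 + 27. So 62^{63} ≡ 62^{27} ≡ 62 (mod 63)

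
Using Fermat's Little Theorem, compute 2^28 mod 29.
By Fermat's Little Theorem, 2^{28} ≡ 1 (mod 29) since 29 is prime and gcd(2, 29) = 1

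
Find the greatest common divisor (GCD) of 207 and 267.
3

Using the Euclidean algorithm:
207 = 0 × 267 + 207
267 = 1 × 207 + 60
207 = 3 × 60 + 27
60 = 2 × 27 + 6
27 = 4 × 6 + 3
6 = 2 × 3 + 0

GCD(207, 267) = 3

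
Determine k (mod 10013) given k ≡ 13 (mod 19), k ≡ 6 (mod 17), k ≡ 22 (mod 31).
7214

Using the Chinese Remainder Theorem:
M = product of moduli = 10013
For equation 1: M_1 = 527, 527 ≡ 14 (mod 19), inverse of 527 mod 19 is 15 (check: 14 × 15 = 210 ≡ 1 (mod 19))
For equation 2: M_2 = 589, 589 ≡ 11 (mod 17), inverse of 589 mod 17 is 14 (check: 11 × 14 = 154 ≡ 1 (mod 17))
For equation 3: M_3 = 323, 323 ≡ 13 (mod 31), inverse of 323 mod 31 is 12 (check: 13 × 12 = 156 ≡ 1 (mod 31))
Combine: k ≡ Σ r_i×M_i×(M_i⁻¹ mod m_i) = 13×527×15 + 6×589×14 + 22×323×12 = 102765 + 49476 + 85272 = 237513
237513 mod 10013 = 7214
k ≡ 7214 (mod 10013)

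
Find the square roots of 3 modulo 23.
The square roots of 3 mod 23 are 16 and 7. Verify: 16² = 256 ≡ 3 (mod 23)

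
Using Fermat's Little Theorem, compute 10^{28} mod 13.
3

By Fermat's Little Theorem, a^(p-1) ≡ 1 (mod p) for prime p and gcd(a, p) = 1
Here p = 13, so 10^12 ≡ 1 (mod 13)
We can reduce the exponent: 28 mod 12 = 4
So 10^28 ≡ 10^4 (mod 13)
Computing: 10^4 mod 13 = 3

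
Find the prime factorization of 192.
2^6 × 3

Divide by primes starting from smallest:
192 ÷ 2 = 96
96 ÷ 2 = 48
48 ÷ 2 = 24
24 ÷ 2 = 12
12 ÷ 2 = 6
6 ÷ 2 = 3
3 ÷ 3 = 1

192 = 2^6 × 3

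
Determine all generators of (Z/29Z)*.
Primitive roots mod 29: {2, 3, 8, 10, 11, 14, 15, 18, 19, 21, 26, 27}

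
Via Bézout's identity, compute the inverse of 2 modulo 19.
Extended GCD: 2(-9) + 19(1) = 1. So 2^(-1) ≡ 10 ≡ 10 (mod 19). Verify: 2 × 10 = 20 ≡ 1 (mod 19)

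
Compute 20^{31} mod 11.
9

Using successive squaring:
Binary expansion of 31: 11111
Powers of 20 mod 11 (each is the square of the previous):
  20^1 ≡ 9 (mod 11)
  20^2 ≡ 9² = 81 ≡ 4 (mod 11)
  20^4 ≡ 4² = 16 ≡ 5 (mod 11)
  20^8 ≡ 5² = 25 ≡ 3 (mod 11)
  20^16 ≡ 3² = 9 ≡ 9 (mod 11)
31 = 16 + 8 + 4 + 2 + 1, so 20^31 = 20^16 × 20^8 × 20^4 × 20^2 × 20^1 ≡ 9 × 3 × 5 × 4 × 9 (mod 11)
Multiplying step by step:
  9 × 3 = 27 ≡ 5 (mod 11)
  5 × 5 = 25 ≡ 3 (mod 11)
  3 × 4 = 12 ≡ 1 (mod 11)
  1 × 9 = 9 ≡ 9 (mod 11)
Result: 20^31 ≡ 9 (mod 11)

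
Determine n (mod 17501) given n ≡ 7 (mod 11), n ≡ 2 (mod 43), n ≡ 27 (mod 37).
3098

Using the Chinese Remainder Theorem:
M = product of moduli = 17501
For equation 1: M_1 = 1591, 1591 ≡ 7 (mod 11), inverse of 1591 mod 11 is 8 (check: 7 × 8 = 56 ≡ 1 (mod 11))
For equation 2: M_2 = 407, 407 ≡ 20 (mod 43), inverse of 407 mod 43 is 28 (check: 20 × 28 = 560 ≡ 1 (mod 43))
For equation 3: M_3 = 473, 473 ≡ 29 (mod 37), inverse of 473 mod 37 is 23 (check: 29 × 23 = 667 ≡ 1 (mod 37))
Combine: n ≡ Σ r_i×M_i×(M_i⁻¹ mod m_i) = 7×1591×8 + 2×407×28 + 27×473×23 = 89096 + 22792 + 293733 = 405621
405621 mod 17501 = 3098
n ≡ 3098 (mod 17501)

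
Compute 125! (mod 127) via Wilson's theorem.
(126)! = (125)! × (126) ≡ -1 (mod 127). So (125)! ≡ -1 × (126)^(-1) ≡ (-1)×(-1) = 1 (mod 127)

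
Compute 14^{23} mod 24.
8

Using successive squaring:
Binary expansion of 23: 10111
Powers of 14 mod 24 (each is the square of the previous):
  14^1 ≡ 14 (mod 24)
  14^2 ≡ 14² = 196 ≡ 4 (mod 24)
  14^4 ≡ 4² = 16 ≡ 16 (mod 24)
  14^8 ≡ 16² = 256 ≡ 16 (mod 24)
  14^16 ≡ 16² = 256 ≡ 16 (mod 24)
23 = 16 + 4 + 2 + 1, so 14^23 = 14^16 × 14^4 × 14^2 × 14^1 ≡ 16 × 16 × 4 × 14 (mod 24)
Multiplying step by step:
  16 × 16 = 256 ≡ 16 (mod 24)
  16 × 4 = 64 ≡ 16 (mod 24)
  16 × 14 = 224 ≡ 8 (mod 24)
Result: 14^23 ≡ 8 (mod 24)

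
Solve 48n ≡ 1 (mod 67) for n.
7

Using Extended Euclidean Algorithm:
gcd(48, 67) = 1
Bezout coefficients: 48 × 7 + 67 × -5 = 1
So 48 × 7 ≡ 1 (mod 67)
The inverse is 7 mod 67 = 7
Verification: 48 × 7 = 336 = 5 × 67 + 1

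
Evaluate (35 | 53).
(35/53) = 35^{26} mod 53 = -1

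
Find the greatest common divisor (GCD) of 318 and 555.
3

Using the Euclidean algorithm:
318 = 0 × 555 + 318
555 = 1 × 318 + 237
318 = 1 × 237 + 81
237 = 2 × 81 + 75
81 = 1 × 75 + 6
75 = 12 × 6 + 3
6 = 2 × 3 + 0

GCD(318, 555) = 3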